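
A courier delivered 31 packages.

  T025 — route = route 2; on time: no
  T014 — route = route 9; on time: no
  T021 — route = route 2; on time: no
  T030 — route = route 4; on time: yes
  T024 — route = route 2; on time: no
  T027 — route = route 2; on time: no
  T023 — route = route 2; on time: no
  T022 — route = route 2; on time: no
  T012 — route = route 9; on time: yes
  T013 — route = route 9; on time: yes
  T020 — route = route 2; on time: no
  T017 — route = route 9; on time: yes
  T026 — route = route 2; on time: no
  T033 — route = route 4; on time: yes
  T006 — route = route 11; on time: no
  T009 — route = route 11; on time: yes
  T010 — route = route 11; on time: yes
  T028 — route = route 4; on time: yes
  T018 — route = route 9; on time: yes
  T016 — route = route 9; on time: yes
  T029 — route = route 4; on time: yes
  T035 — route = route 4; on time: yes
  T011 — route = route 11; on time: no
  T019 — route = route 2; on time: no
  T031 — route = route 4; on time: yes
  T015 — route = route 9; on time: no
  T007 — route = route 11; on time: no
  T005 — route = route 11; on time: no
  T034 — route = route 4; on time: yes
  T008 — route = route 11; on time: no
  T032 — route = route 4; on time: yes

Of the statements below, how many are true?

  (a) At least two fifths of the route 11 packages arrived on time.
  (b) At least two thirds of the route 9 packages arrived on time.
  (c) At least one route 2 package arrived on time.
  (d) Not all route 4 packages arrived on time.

1

(a) route 11: |A| = 7, |A ∩ B| = 2; needs |A ∩ B| / |A| ≥ 2/5 — false.
(b) route 9: |A| = 7, |A ∩ B| = 5; needs |A ∩ B| / |A| ≥ 2/3 — true.
(c) route 2: |A| = 9, |A ∩ B| = 0; needs A ∩ B ≠ ∅ (|A ∩ B| ≥ 1) — false.
(d) route 4: |A| = 8, |A ∩ B| = 8; needs A ⊄ B (|A ∖ B| ≥ 1) — false.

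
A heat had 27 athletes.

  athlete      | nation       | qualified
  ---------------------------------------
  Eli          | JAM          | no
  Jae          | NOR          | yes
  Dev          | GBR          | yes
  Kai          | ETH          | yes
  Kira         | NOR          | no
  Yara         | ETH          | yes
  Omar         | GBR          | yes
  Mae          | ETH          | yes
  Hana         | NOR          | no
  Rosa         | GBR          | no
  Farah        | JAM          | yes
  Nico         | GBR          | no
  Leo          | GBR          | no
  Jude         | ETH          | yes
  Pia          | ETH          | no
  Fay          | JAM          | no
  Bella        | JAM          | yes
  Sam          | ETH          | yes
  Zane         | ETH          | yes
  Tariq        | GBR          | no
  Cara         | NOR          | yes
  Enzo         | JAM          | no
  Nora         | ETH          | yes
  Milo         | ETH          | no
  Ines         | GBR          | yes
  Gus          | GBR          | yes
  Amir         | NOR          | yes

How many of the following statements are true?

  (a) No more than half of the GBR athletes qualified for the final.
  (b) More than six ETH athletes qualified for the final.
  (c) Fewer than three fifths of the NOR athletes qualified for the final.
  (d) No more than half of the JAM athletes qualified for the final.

(a) GBR: |A| = 8, |A ∩ B| = 4; needs |A ∩ B| ≤ |A ∖ B| — true.
(b) ETH: |A| = 9, |A ∩ B| = 7; needs |A ∩ B| > 6 — true.
(c) NOR: |A| = 5, |A ∩ B| = 3; needs |A ∩ B| / |A| < 3/5 — false.
(d) JAM: |A| = 5, |A ∩ B| = 2; needs |A ∩ B| ≤ |A ∖ B| — true.

3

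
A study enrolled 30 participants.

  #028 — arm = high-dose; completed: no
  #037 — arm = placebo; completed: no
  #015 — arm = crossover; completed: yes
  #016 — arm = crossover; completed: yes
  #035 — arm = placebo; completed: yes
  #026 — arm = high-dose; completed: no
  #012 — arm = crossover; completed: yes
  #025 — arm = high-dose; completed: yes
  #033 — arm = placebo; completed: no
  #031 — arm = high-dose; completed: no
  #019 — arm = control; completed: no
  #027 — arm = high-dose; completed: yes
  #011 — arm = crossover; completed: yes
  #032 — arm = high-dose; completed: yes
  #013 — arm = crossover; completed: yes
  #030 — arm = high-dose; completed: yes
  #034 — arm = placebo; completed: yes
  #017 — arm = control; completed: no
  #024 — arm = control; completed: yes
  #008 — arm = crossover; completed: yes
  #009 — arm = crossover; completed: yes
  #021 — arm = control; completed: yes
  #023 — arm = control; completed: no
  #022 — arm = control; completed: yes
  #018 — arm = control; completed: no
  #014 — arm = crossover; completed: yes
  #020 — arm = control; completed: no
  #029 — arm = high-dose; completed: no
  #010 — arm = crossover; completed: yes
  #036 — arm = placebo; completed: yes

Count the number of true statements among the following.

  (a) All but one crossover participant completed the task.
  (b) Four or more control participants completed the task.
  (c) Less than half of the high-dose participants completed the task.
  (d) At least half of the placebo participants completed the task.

1

(a) crossover: |A| = 9, |A ∩ B| = 9; needs |A ∖ B| = 1 — false.
(b) control: |A| = 8, |A ∩ B| = 3; needs |A ∩ B| ≥ 4 — false.
(c) high-dose: |A| = 8, |A ∩ B| = 4; needs |A ∩ B| < |A ∖ B| — false.
(d) placebo: |A| = 5, |A ∩ B| = 3; needs |A ∩ B| ≥ |A ∖ B| — true.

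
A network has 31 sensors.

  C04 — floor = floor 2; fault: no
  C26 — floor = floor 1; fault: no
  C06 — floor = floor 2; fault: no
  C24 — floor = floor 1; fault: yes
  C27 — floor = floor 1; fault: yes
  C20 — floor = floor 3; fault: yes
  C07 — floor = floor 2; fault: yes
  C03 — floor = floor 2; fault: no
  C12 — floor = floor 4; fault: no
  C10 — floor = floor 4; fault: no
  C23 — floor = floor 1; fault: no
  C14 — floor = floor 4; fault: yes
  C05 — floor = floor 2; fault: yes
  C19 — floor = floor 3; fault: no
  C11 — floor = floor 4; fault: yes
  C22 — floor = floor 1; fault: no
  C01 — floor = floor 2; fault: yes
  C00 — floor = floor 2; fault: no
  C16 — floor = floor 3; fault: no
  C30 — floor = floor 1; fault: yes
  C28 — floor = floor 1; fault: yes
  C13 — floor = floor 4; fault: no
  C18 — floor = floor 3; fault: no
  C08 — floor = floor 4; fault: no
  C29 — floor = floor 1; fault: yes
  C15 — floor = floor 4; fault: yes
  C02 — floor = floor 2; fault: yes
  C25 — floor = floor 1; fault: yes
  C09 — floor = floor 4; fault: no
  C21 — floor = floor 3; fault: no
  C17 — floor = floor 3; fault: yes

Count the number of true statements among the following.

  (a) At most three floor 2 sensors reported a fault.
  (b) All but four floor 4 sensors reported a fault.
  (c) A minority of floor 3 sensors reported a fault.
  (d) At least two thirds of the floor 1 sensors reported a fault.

2

(a) floor 2: |A| = 8, |A ∩ B| = 4; needs |A ∩ B| ≤ 3 — false.
(b) floor 4: |A| = 8, |A ∩ B| = 3; needs |A ∖ B| = 4 — false.
(c) floor 3: |A| = 6, |A ∩ B| = 2; needs |A ∩ B| < |A ∖ B| — true.
(d) floor 1: |A| = 9, |A ∩ B| = 6; needs |A ∩ B| / |A| ≥ 2/3 — true.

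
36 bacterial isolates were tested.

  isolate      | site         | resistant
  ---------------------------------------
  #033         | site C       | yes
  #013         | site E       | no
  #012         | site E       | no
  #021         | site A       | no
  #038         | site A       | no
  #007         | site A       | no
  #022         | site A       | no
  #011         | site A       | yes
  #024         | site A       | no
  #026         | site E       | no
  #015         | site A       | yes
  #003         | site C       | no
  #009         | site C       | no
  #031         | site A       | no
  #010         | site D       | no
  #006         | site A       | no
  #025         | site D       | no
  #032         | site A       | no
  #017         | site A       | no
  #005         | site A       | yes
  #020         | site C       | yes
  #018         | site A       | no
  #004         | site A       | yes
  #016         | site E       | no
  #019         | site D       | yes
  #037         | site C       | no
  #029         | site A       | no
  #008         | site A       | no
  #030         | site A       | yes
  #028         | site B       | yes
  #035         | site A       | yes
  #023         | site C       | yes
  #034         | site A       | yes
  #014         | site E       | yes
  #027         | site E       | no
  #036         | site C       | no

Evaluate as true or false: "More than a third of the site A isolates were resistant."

True

Truth condition: |A ∩ B| / |A| > 1/3.
|A| = 19, |A ∩ B| = 7, |A ∖ B| = 12.
|A ∩ B|/|A| = 7/19, so the statement is true.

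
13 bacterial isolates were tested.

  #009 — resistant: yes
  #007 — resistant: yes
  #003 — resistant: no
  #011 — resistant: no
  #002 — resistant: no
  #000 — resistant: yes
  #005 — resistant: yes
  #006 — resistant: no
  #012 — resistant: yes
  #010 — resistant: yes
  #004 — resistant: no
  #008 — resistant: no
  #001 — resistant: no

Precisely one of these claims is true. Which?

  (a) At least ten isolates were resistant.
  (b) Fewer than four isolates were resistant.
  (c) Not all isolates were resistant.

(c)

|A| = 13, |A ∩ B| = 6, |A ∖ B| = 7.
(a) requires |A ∩ B| ≥ 10: false.
(b) requires |A ∩ B| < 4: false.
(c) requires A ⊄ B (|A ∖ B| ≥ 1): true.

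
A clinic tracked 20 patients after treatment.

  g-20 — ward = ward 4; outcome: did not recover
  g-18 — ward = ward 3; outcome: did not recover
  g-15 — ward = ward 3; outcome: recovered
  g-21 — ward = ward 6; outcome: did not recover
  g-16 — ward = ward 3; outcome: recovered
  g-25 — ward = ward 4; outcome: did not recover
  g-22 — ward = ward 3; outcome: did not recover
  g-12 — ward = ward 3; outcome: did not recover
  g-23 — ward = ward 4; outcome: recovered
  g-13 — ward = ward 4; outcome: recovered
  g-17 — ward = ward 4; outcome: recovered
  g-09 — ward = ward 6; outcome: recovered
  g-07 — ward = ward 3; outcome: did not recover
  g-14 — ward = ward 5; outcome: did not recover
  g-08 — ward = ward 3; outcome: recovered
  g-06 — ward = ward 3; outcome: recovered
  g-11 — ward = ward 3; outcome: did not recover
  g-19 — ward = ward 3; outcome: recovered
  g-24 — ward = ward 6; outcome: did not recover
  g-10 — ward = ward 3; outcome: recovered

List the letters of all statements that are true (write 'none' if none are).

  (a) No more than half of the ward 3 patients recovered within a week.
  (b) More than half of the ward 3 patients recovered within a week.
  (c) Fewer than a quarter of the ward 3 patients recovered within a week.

|A| = 11, |A ∩ B| = 6, |A ∖ B| = 5.
(a) |A ∩ B| ≤ |A ∖ B|: fails.
(b) |A ∩ B| > |A ∖ B|: holds.
(c) |A ∩ B| / |A| < 1/4: fails.

(b)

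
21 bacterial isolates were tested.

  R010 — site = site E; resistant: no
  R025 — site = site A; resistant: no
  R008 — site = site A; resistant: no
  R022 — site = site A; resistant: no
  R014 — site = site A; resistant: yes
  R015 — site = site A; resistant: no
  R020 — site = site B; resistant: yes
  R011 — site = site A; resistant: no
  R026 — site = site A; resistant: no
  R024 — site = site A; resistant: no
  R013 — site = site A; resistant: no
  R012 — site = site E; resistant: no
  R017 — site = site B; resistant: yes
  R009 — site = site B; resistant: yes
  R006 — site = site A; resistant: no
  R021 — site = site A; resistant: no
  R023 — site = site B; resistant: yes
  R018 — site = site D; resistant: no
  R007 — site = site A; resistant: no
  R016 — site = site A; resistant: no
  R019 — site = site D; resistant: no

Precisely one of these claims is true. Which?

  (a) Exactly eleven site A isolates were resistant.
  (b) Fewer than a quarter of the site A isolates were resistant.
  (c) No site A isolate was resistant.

(b)

|A| = 13, |A ∩ B| = 1, |A ∖ B| = 12.
(a) requires |A ∩ B| = 11: false.
(b) requires |A ∩ B| / |A| < 1/4: true.
(c) requires A ∩ B = ∅ (|A ∩ B| = 0): false.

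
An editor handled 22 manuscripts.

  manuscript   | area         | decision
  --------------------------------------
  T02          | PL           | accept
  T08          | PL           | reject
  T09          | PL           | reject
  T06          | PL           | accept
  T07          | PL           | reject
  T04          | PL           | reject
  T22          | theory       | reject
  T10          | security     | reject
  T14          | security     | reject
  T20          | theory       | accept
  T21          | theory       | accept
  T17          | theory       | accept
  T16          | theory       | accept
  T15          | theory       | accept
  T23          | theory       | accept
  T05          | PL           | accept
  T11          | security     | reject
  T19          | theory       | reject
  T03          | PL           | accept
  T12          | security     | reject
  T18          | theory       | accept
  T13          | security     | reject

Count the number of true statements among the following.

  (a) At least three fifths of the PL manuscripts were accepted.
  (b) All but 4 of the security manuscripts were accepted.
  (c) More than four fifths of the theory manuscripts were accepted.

(a) PL: |A| = 8, |A ∩ B| = 4; needs |A ∩ B| / |A| ≥ 3/5 — false.
(b) security: |A| = 5, |A ∩ B| = 0; needs |A ∖ B| = 4 — false.
(c) theory: |A| = 9, |A ∩ B| = 7; needs |A ∩ B| / |A| > 4/5 — false.

0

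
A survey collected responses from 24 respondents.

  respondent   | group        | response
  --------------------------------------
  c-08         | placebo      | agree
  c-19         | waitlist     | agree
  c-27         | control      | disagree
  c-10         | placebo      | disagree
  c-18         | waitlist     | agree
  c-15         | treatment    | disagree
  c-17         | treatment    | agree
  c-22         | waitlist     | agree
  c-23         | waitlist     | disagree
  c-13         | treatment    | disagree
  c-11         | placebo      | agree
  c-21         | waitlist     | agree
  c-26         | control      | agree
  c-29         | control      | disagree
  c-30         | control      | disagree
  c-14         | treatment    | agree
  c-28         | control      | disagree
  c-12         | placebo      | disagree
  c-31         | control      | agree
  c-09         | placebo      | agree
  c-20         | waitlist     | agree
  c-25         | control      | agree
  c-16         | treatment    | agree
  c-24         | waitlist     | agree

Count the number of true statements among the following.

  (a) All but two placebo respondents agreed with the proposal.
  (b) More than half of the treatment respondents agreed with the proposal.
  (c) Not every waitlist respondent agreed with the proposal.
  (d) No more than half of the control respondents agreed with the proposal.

(a) placebo: |A| = 5, |A ∩ B| = 3; needs |A ∖ B| = 2 — true.
(b) treatment: |A| = 5, |A ∩ B| = 3; needs |A ∩ B| > |A ∖ B| — true.
(c) waitlist: |A| = 7, |A ∩ B| = 6; needs A ⊄ B (|A ∖ B| ≥ 1) — true.
(d) control: |A| = 7, |A ∩ B| = 3; needs |A ∩ B| ≤ |A ∖ B| — true.

4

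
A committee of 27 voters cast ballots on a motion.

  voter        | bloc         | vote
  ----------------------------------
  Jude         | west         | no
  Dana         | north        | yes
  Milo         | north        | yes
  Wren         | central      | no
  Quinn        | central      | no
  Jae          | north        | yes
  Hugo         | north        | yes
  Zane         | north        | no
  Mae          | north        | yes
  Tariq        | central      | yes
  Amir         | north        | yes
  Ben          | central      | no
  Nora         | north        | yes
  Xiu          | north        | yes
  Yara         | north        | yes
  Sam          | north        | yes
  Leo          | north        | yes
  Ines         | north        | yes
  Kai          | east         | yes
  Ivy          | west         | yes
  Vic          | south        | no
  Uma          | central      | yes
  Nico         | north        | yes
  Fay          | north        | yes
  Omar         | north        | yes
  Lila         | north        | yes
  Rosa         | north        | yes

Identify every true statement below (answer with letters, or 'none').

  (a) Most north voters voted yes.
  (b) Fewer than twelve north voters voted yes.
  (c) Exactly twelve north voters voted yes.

(a)

|A| = 18, |A ∩ B| = 17, |A ∖ B| = 1.
(a) |A ∩ B| > |A ∖ B|: holds.
(b) |A ∩ B| < 12: fails.
(c) |A ∩ B| = 12: fails.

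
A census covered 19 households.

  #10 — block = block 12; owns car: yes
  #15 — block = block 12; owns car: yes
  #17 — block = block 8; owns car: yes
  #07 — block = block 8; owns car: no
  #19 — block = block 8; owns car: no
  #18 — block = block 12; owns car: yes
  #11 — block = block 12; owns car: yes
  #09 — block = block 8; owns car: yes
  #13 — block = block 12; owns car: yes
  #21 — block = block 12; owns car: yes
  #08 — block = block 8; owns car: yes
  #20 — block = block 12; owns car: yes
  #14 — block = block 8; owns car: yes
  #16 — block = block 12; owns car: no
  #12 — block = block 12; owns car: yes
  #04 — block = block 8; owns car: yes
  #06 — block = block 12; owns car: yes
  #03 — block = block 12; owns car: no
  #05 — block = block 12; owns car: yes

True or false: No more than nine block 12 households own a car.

'No more than nine block 12 households own a car' holds iff |A ∩ B| ≤ 9.
A (the restrictor) = {#10, #15, #18, #11, #13, #21, #20, #16, #12, #06, #03, #05}, |A| = 12.
A ∩ B = {#10, #15, #18, #11, #13, #21, #20, #12, #06, #05}, so |A ∩ B| = 10.
|A ∩ B| = 10, so the statement is false.

False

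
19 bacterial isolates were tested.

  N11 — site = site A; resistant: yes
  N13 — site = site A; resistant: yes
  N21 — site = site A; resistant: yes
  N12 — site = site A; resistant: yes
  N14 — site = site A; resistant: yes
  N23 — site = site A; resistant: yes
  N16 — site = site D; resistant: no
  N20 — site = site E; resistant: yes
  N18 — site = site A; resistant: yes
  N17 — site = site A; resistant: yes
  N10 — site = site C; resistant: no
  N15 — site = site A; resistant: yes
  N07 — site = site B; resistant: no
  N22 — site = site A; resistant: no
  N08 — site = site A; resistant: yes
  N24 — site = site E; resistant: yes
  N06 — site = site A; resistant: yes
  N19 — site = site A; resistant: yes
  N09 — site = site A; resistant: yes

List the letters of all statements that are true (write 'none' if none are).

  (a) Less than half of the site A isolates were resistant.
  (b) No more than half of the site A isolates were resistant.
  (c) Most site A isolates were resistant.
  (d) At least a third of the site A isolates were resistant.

(c), (d)

|A| = 14, |A ∩ B| = 13, |A ∖ B| = 1.
(a) |A ∩ B| < |A ∖ B|: fails.
(b) |A ∩ B| ≤ |A ∖ B|: fails.
(c) |A ∩ B| > |A ∖ B|: holds.
(d) |A ∩ B| / |A| ≥ 1/3: holds.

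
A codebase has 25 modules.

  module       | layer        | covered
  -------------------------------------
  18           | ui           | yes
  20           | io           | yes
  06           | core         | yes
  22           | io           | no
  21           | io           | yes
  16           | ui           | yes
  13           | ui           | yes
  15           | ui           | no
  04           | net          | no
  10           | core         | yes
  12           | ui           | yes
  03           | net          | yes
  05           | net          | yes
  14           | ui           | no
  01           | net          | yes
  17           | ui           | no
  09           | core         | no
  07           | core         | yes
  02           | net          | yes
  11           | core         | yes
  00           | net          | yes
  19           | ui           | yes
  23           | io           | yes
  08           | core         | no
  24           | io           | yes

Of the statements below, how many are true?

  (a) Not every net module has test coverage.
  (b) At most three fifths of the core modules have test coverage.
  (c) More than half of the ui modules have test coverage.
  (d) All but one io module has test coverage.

(a) net: |A| = 6, |A ∩ B| = 5; needs A ⊄ B (|A ∖ B| ≥ 1) — true.
(b) core: |A| = 6, |A ∩ B| = 4; needs |A ∩ B| / |A| ≤ 3/5 — false.
(c) ui: |A| = 8, |A ∩ B| = 5; needs |A ∩ B| > |A ∖ B| — true.
(d) io: |A| = 5, |A ∩ B| = 4; needs |A ∖ B| = 1 — true.

3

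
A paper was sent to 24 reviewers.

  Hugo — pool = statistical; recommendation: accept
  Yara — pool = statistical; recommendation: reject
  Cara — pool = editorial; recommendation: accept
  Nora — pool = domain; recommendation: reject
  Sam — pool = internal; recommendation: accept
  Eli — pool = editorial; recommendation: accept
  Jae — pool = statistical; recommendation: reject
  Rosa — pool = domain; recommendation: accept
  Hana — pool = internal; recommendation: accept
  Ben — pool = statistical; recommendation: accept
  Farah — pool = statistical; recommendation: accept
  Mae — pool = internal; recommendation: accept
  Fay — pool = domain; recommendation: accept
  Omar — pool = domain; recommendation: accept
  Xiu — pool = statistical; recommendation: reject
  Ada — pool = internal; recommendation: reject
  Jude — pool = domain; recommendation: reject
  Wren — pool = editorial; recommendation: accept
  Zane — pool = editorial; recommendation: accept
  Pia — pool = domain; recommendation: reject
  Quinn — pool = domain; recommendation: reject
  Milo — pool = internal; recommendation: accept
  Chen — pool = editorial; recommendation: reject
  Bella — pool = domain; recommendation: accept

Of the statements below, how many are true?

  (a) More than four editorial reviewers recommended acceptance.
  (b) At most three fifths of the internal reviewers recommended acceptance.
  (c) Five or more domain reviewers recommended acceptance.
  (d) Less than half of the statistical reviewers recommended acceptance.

(a) editorial: |A| = 5, |A ∩ B| = 4; needs |A ∩ B| > 4 — false.
(b) internal: |A| = 5, |A ∩ B| = 4; needs |A ∩ B| / |A| ≤ 3/5 — false.
(c) domain: |A| = 8, |A ∩ B| = 4; needs |A ∩ B| ≥ 5 — false.
(d) statistical: |A| = 6, |A ∩ B| = 3; needs |A ∩ B| < |A ∖ B| — false.

0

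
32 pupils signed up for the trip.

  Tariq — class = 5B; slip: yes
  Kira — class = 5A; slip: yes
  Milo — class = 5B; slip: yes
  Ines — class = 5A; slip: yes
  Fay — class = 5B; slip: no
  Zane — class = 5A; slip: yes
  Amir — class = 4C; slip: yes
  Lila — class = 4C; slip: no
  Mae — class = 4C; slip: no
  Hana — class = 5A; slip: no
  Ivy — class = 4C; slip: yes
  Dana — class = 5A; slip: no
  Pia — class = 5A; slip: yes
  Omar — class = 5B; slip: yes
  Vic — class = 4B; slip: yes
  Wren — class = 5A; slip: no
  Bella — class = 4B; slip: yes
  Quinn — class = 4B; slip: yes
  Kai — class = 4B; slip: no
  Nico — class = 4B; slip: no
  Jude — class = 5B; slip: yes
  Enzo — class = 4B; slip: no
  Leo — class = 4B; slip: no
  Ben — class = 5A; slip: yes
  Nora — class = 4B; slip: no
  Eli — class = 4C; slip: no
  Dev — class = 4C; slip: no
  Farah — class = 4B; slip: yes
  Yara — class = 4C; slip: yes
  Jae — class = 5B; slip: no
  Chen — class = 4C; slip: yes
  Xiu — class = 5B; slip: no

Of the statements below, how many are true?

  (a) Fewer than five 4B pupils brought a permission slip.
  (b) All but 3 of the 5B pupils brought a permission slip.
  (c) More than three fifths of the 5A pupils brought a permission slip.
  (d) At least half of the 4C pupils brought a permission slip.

(a) 4B: |A| = 9, |A ∩ B| = 4; needs |A ∩ B| < 5 — true.
(b) 5B: |A| = 7, |A ∩ B| = 4; needs |A ∖ B| = 3 — true.
(c) 5A: |A| = 8, |A ∩ B| = 5; needs |A ∩ B| / |A| > 3/5 — true.
(d) 4C: |A| = 8, |A ∩ B| = 4; needs |A ∩ B| ≥ |A ∖ B| — true.

4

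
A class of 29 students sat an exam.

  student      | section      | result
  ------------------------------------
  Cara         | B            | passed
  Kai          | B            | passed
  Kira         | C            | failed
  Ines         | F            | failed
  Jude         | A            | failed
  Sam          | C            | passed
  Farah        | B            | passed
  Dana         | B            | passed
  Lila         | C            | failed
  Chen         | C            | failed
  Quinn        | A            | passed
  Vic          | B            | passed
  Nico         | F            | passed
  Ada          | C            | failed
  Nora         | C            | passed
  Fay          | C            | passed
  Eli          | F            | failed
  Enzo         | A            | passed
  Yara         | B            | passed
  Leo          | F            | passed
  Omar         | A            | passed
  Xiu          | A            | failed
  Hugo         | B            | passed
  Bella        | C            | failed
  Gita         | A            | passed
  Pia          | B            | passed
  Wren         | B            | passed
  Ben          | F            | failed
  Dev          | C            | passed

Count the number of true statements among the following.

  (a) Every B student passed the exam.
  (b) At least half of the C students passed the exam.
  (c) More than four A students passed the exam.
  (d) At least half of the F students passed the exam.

1

(a) B: |A| = 9, |A ∩ B| = 9; needs A ⊆ B, i.e. every element of A is in B (|A ∖ B| = 0) — true.
(b) C: |A| = 9, |A ∩ B| = 4; needs |A ∩ B| ≥ |A ∖ B| — false.
(c) A: |A| = 6, |A ∩ B| = 4; needs |A ∩ B| > 4 — false.
(d) F: |A| = 5, |A ∩ B| = 2; needs |A ∩ B| ≥ |A ∖ B| — false.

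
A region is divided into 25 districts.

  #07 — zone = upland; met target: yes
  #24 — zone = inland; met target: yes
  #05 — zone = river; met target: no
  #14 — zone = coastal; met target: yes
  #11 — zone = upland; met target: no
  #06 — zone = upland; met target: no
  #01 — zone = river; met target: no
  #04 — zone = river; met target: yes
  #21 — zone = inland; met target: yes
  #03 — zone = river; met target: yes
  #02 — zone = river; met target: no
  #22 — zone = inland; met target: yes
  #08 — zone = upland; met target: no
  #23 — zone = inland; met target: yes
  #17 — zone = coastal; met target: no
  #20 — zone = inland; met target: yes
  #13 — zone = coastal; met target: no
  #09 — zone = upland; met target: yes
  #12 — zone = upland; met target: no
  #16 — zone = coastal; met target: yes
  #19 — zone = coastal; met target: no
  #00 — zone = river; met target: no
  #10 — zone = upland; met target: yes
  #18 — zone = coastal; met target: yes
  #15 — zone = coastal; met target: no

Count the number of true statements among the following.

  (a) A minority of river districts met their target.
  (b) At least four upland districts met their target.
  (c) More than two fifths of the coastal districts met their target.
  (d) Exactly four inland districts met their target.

(a) river: |A| = 6, |A ∩ B| = 2; needs |A ∩ B| < |A ∖ B| — true.
(b) upland: |A| = 7, |A ∩ B| = 3; needs |A ∩ B| ≥ 4 — false.
(c) coastal: |A| = 7, |A ∩ B| = 3; needs |A ∩ B| / |A| > 2/5 — true.
(d) inland: |A| = 5, |A ∩ B| = 5; needs |A ∩ B| = 4 — false.

2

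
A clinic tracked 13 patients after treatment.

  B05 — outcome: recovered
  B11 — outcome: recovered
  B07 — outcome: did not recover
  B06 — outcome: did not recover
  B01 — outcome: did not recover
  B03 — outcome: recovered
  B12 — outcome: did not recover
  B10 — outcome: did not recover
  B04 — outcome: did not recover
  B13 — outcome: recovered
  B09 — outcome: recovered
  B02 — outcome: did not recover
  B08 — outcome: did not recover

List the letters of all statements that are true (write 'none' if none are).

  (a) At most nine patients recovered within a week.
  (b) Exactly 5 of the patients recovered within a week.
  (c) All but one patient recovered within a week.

(a), (b)

|A| = 13, |A ∩ B| = 5, |A ∖ B| = 8.
(a) |A ∩ B| ≤ 9: holds.
(b) |A ∩ B| = 5: holds.
(c) |A ∖ B| = 1: fails.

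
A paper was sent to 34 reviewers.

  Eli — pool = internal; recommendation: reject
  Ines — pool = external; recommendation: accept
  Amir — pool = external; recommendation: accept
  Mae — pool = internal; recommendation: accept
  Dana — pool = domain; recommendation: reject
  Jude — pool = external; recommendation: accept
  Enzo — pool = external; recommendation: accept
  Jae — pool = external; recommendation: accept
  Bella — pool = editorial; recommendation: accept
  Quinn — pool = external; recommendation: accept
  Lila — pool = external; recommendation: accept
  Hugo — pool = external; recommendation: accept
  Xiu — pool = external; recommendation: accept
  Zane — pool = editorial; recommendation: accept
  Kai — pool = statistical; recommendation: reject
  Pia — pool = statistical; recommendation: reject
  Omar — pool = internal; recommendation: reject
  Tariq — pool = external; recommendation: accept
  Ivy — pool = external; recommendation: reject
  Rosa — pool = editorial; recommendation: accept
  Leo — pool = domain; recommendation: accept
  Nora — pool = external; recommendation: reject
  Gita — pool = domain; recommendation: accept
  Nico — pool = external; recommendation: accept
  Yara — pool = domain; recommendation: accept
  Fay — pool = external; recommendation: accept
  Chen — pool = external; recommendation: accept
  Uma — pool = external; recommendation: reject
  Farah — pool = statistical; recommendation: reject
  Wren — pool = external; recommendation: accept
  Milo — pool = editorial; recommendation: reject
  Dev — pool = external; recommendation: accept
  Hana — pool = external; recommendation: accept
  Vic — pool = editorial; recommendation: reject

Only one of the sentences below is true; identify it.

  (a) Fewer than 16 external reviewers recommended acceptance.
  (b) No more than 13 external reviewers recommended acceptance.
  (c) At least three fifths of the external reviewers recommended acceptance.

|A| = 19, |A ∩ B| = 16, |A ∖ B| = 3.
(a) requires |A ∩ B| < 16: false.
(b) requires |A ∩ B| ≤ 13: false.
(c) requires |A ∩ B| / |A| ≥ 3/5: true.

(c)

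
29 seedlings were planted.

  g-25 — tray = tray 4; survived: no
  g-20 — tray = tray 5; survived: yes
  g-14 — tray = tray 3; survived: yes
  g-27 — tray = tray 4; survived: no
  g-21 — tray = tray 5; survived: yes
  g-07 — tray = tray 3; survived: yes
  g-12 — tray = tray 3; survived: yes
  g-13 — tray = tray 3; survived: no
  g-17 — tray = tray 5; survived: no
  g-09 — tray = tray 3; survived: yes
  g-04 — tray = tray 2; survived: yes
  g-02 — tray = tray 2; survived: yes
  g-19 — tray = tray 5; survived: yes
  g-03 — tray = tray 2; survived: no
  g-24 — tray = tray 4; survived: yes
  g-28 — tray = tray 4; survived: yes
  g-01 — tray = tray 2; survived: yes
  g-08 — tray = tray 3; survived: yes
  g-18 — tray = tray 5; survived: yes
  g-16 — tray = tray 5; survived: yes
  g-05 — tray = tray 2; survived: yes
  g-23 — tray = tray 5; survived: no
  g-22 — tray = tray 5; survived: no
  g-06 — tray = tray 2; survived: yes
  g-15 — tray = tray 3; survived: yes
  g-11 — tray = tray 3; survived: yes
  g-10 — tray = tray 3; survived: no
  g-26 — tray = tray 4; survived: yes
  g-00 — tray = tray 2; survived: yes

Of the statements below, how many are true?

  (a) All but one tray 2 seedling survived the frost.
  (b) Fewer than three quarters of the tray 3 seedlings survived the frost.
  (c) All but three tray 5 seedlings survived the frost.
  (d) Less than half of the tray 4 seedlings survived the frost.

(a) tray 2: |A| = 7, |A ∩ B| = 6; needs |A ∖ B| = 1 — true.
(b) tray 3: |A| = 9, |A ∩ B| = 7; needs |A ∩ B| / |A| < 3/4 — false.
(c) tray 5: |A| = 8, |A ∩ B| = 5; needs |A ∖ B| = 3 — true.
(d) tray 4: |A| = 5, |A ∩ B| = 3; needs |A ∩ B| < |A ∖ B| — false.

2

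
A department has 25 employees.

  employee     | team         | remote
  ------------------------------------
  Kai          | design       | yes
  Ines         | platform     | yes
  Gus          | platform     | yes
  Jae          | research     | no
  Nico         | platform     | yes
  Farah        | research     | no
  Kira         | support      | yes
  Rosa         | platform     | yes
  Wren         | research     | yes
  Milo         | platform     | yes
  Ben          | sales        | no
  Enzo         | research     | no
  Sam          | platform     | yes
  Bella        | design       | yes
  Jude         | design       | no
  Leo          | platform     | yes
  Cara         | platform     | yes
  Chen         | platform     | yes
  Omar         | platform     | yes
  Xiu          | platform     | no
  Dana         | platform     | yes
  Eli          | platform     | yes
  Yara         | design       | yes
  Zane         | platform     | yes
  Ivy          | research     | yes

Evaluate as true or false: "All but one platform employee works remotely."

True

Truth condition: |A ∖ B| = 1.
A (the restrictor) = {Ines, Gus, Nico, Rosa, Milo, Sam, Leo, Cara, Chen, Omar, Xiu, Dana, Eli, Zane}, |A| = 14.
A ∖ B = {Xiu}, so |A ∖ B| = 1.
|A ∖ B| = 1, so the statement is true.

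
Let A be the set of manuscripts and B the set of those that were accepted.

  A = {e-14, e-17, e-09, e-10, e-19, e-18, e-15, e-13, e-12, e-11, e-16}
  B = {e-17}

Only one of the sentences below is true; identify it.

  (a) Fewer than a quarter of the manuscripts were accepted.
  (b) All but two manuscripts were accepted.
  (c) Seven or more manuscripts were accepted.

(a)

|A| = 11, |A ∩ B| = 1, |A ∖ B| = 10.
(a) requires |A ∩ B| / |A| < 1/4: true.
(b) requires |A ∖ B| = 2: false.
(c) requires |A ∩ B| ≥ 7: false.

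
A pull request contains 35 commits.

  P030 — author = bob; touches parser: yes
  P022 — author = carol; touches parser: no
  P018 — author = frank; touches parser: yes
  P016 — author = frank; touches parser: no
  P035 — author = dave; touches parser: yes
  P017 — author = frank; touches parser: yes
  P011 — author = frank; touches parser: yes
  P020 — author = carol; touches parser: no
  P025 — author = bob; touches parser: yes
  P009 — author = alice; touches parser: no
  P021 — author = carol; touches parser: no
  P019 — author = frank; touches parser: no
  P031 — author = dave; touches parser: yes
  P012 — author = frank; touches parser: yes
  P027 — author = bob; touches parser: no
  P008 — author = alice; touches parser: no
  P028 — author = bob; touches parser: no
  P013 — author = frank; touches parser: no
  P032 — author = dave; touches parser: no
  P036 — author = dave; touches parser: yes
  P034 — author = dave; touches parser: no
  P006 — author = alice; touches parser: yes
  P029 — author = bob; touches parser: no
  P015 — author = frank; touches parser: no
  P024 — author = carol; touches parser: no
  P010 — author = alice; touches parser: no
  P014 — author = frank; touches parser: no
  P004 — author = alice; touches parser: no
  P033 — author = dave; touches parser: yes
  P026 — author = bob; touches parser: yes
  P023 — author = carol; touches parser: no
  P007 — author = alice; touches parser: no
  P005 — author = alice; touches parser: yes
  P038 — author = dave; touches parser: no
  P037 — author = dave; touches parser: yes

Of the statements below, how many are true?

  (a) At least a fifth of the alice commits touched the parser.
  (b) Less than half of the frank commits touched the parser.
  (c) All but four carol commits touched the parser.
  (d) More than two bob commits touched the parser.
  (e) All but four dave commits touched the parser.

3

(a) alice: |A| = 7, |A ∩ B| = 2; needs |A ∩ B| / |A| ≥ 1/5 — true.
(b) frank: |A| = 9, |A ∩ B| = 4; needs |A ∩ B| < |A ∖ B| — true.
(c) carol: |A| = 5, |A ∩ B| = 0; needs |A ∖ B| = 4 — false.
(d) bob: |A| = 6, |A ∩ B| = 3; needs |A ∩ B| > 2 — true.
(e) dave: |A| = 8, |A ∩ B| = 5; needs |A ∖ B| = 4 — false.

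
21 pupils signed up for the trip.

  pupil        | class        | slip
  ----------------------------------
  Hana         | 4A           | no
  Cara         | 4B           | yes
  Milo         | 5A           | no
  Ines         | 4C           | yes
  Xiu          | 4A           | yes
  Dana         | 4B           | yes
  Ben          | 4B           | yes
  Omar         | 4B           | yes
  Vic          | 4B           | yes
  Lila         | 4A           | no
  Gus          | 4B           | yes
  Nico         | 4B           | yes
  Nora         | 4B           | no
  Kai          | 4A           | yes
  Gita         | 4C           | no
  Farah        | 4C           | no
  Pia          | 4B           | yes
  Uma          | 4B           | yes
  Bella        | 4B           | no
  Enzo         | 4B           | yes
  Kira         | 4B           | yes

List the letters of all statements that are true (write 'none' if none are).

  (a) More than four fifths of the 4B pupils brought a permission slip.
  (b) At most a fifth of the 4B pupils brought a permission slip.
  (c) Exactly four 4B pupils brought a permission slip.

(a)

|A| = 13, |A ∩ B| = 11, |A ∖ B| = 2.
(a) |A ∩ B| / |A| > 4/5: holds.
(b) |A ∩ B| / |A| ≤ 1/5: fails.
(c) |A ∩ B| = 4: fails.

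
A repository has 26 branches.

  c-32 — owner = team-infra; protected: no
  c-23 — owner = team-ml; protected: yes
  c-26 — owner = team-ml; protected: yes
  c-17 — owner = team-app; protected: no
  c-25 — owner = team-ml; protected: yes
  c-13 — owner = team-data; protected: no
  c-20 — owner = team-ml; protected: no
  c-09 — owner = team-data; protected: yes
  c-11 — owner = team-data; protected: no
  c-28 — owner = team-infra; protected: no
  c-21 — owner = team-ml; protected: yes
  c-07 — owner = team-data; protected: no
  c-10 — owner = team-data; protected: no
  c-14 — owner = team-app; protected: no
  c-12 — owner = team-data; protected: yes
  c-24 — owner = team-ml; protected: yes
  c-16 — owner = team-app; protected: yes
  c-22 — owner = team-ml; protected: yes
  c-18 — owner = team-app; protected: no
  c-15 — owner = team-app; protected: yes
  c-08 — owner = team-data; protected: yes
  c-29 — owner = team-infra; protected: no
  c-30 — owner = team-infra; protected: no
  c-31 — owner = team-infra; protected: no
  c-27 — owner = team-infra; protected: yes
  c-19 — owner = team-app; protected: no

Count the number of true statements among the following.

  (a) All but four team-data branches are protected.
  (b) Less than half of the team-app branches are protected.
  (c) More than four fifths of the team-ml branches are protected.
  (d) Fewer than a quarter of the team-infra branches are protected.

4

(a) team-data: |A| = 7, |A ∩ B| = 3; needs |A ∖ B| = 4 — true.
(b) team-app: |A| = 6, |A ∩ B| = 2; needs |A ∩ B| < |A ∖ B| — true.
(c) team-ml: |A| = 7, |A ∩ B| = 6; needs |A ∩ B| / |A| > 4/5 — true.
(d) team-infra: |A| = 6, |A ∩ B| = 1; needs |A ∩ B| / |A| < 1/4 — true.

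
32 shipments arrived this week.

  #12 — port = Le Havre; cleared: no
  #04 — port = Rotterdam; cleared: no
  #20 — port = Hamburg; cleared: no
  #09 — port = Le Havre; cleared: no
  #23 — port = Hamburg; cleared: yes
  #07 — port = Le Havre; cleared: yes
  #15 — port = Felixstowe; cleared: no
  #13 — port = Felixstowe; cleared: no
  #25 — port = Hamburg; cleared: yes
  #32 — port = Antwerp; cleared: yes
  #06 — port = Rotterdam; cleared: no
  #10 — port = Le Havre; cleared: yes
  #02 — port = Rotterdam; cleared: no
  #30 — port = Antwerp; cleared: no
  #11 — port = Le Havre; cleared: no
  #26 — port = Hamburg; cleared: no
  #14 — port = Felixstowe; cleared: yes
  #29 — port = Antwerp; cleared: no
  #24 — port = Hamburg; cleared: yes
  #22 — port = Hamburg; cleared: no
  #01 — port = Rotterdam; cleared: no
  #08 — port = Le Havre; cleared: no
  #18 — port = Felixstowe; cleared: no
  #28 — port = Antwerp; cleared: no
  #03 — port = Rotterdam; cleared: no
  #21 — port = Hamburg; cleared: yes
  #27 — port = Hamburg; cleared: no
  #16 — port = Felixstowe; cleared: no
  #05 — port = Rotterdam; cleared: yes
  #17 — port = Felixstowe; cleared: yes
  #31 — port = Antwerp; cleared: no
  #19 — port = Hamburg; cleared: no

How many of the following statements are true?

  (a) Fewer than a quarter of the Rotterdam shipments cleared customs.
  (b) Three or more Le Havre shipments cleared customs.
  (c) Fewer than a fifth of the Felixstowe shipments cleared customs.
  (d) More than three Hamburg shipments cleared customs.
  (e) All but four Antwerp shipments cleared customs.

3

(a) Rotterdam: |A| = 6, |A ∩ B| = 1; needs |A ∩ B| / |A| < 1/4 — true.
(b) Le Havre: |A| = 6, |A ∩ B| = 2; needs |A ∩ B| ≥ 3 — false.
(c) Felixstowe: |A| = 6, |A ∩ B| = 2; needs |A ∩ B| / |A| < 1/5 — false.
(d) Hamburg: |A| = 9, |A ∩ B| = 4; needs |A ∩ B| > 3 — true.
(e) Antwerp: |A| = 5, |A ∩ B| = 1; needs |A ∖ B| = 4 — true.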